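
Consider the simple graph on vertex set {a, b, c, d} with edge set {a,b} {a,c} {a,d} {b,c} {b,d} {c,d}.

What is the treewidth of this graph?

A width-3 tree decomposition is:
Bags: B1 = {a, b, c, d}
Tree: (single bag)
With just one bag of size 4, the width is 4 − 1 = 3, so tw(G) ≤ 3. On the other hand G contains the 4-clique {a, b, c, d}. A clique must lie in a single bag of any decomposition, so no decomposition can have width below 3. Hence tw(G) = 3 exactly.

3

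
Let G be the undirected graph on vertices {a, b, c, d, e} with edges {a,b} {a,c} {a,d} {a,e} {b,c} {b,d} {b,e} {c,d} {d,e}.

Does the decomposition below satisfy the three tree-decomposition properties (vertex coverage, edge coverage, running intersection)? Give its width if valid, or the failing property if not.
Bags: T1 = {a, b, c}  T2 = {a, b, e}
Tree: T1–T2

No — vertex d appears in no bag.

A tree decomposition must satisfy three properties: every vertex lies in some bag; for every edge, both endpoints lie together in some bag; and for every vertex, the bags containing it form a connected subtree. Here vertex d appears in no bag, so the decomposition is invalid.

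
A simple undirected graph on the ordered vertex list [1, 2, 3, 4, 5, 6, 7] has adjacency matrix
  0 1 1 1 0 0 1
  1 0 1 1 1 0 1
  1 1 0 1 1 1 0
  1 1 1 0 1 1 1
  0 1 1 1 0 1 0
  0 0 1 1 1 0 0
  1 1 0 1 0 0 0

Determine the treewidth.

A width-3 tree decomposition is:
Bags: B1 = {2, 3, 4, 5}  B2 = {1, 2, 3, 4}  B3 = {3, 4, 5, 6}  B4 = {1, 2, 4, 7}
Tree: B1–B2, B1–B3, B2–B4
The largest bag has 4 vertices, giving width 3; this decomposition certifies tw(G) ≤ 3. Conversely, {1, 2, 3, 4} is a clique of size 4, and the vertices of any clique must share a bag in every tree decomposition; so some bag has ≥ 4 vertices and tw(G) ≥ 3. Therefore the treewidth is 3.

3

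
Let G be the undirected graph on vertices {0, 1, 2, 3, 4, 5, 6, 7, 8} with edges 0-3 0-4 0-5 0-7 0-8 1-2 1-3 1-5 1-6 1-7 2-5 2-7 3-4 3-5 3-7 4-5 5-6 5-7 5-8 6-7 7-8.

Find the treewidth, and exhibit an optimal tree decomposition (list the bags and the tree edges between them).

The largest bag has 4 vertices, giving width 3; this decomposition certifies tw(G) ≤ 3. Conversely, {0, 3, 4, 5} is a clique of size 4, and the vertices of any clique must share a bag in every tree decomposition; so some bag has ≥ 4 vertices and tw(G) ≥ 3. The upper and lower bounds meet at 3, so that is the treewidth.

Treewidth 3.
One such decomposition:
Bags: B1 = {1, 5, 6, 7}  B2 = {1, 2, 5, 7}  B3 = {1, 3, 5, 7}  B4 = {0, 3, 5, 7}  B5 = {0, 5, 7, 8}  B6 = {0, 3, 4, 5}
Tree: B1–B2, B2–B3, B3–B4, B4–B5, B4–B6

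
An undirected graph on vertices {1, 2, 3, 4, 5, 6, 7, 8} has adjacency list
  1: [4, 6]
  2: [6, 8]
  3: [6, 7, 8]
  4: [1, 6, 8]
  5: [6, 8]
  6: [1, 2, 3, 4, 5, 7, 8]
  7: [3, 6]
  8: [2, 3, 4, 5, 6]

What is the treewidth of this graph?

2

A width-2 tree decomposition is:
Bags: B1 = {2, 6, 8}  B2 = {5, 6, 8}  B3 = {3, 6, 8}  B4 = {4, 6, 8}  B5 = {1, 4, 6}  B6 = {3, 6, 7}
Tree: B1–B2, B1–B3, B3–B4, B4–B5, B3–B6
Every bag has size at most 3, so the width is 3 − 1 = 2 and tw(G) ≤ 2. On the other hand G contains the 3-clique {2, 6, 8}. A clique must lie in a single bag of any decomposition, so no decomposition can have width below 2. Hence tw(G) = 2 exactly.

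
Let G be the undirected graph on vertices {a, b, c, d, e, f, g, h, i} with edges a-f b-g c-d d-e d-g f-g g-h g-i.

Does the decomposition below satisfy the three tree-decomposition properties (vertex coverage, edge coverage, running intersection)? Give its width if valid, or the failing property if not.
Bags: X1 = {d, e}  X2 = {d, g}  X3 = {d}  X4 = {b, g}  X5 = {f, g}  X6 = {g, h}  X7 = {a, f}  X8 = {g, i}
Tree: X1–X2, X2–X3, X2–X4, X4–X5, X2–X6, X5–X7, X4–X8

No — vertex c appears in no bag.

A tree decomposition must satisfy three properties: every vertex lies in some bag; for every edge, both endpoints lie together in some bag; and for every vertex, the bags containing it form a connected subtree. Here vertex c appears in no bag, so the decomposition is invalid.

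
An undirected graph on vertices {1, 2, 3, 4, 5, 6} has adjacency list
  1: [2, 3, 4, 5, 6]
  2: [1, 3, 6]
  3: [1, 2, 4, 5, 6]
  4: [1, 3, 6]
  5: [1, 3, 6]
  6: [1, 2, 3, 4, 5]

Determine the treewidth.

A width-3 tree decomposition is:
Bags: B1 = {1, 3, 4, 6}  B2 = {1, 3, 5, 6}  B3 = {1, 2, 3, 6}
Tree: B1–B2, B2–B3
The largest bag has 4 vertices, giving width 3; this decomposition certifies tw(G) ≤ 3. Conversely, {1, 2, 3, 6} is a clique of size 4, and the vertices of any clique must share a bag in every tree decomposition; so some bag has ≥ 4 vertices and tw(G) ≥ 3. Combining the bounds, tw(G) = 3.

3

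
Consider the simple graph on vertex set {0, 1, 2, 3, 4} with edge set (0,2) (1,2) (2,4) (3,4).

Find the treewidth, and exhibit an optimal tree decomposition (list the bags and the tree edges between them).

Treewidth 1.
Bags: B1 = {2, 4}  B2 = {3, 4}  B3 = {1, 2}  B4 = {0, 2}
Tree: B1–B2, B1–B3, B1–B4

Each bag holds 2 vertices, so the decomposition has width 1, which upper-bounds the treewidth. Any graph with an edge has treewidth ≥ 1, and G has the edge 2–4. Combining the bounds, tw(G) = 1.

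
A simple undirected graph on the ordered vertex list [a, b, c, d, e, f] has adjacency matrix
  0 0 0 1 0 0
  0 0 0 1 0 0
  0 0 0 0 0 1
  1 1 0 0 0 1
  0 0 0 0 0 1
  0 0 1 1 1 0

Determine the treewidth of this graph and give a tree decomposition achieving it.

Treewidth 1.
One such decomposition:
Bags: B1 = {d, f}  B2 = {c, f}  B3 = {e, f}  B4 = {a, d}  B5 = {b, d}
Tree: B1–B2, B2–B3, B1–B4, B4–B5

The largest bag has 2 vertices, giving width 1; this decomposition certifies tw(G) ≤ 1. Any graph with an edge has treewidth ≥ 1, and G has the edge f–d. Hence tw(G) = 1 exactly.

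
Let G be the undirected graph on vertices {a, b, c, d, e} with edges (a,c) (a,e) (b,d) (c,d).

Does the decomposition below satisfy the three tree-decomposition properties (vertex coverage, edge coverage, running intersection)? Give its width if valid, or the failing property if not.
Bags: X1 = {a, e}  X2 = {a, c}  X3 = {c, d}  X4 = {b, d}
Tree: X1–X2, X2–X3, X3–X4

Vertex coverage: the bags together contain {a, b, c, d, e}, the full vertex set. Edge coverage: each edge of G has both endpoints in at least one bag. Running intersection: for every vertex, the bags containing it form a connected subtree. All three properties hold, so this is a valid tree decomposition of width max|bag| − 1 = 1, and hence tw(G) ≤ 1.

Yes; width 1.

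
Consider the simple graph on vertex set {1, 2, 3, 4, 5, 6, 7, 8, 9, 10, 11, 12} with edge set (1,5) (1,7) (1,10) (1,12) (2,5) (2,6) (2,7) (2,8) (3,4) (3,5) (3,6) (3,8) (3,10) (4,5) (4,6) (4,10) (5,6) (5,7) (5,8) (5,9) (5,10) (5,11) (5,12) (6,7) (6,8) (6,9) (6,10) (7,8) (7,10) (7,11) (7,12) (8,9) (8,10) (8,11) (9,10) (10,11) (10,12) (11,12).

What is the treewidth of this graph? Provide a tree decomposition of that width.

Each bag holds 5 vertices, so the decomposition has width 4, which upper-bounds the treewidth. For the lower bound, the 5 vertices {2, 5, 6, 7, 8} are pairwise adjacent, and any tree decomposition puts a clique entirely inside one bag — forcing width ≥ 4. Hence tw(G) = 4 exactly.

Treewidth 4.
Bags: B1 = {5, 6, 7, 8, 10}  B2 = {5, 7, 8, 10, 11}  B3 = {2, 5, 6, 7, 8}  B4 = {5, 7, 10, 11, 12}  B5 = {3, 5, 6, 8, 10}  B6 = {5, 6, 8, 9, 10}  B7 = {3, 4, 5, 6, 10}  B8 = {1, 5, 7, 10, 12}
Tree: B1–B2, B1–B3, B2–B4, B1–B5, B1–B6, B5–B7, B4–B8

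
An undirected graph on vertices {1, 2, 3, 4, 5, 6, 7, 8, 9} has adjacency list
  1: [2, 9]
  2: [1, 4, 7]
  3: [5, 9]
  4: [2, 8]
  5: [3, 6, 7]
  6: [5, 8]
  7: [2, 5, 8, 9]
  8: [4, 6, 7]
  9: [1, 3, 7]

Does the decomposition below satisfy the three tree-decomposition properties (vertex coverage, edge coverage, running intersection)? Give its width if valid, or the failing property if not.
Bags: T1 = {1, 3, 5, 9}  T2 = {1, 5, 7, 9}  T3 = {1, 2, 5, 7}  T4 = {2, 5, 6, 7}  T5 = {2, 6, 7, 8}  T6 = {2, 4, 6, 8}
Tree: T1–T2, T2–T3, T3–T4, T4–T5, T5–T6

Yes; width 3.

Vertex coverage: the bags together contain {1, 2, 3, 4, 5, 6, 7, 8, 9}, the full vertex set. Edge coverage: each edge of G has both endpoints in at least one bag. Running intersection: for every vertex, the bags containing it form a connected subtree. All three properties hold, so this is a valid tree decomposition of width max|bag| − 1 = 3, and hence tw(G) ≤ 3.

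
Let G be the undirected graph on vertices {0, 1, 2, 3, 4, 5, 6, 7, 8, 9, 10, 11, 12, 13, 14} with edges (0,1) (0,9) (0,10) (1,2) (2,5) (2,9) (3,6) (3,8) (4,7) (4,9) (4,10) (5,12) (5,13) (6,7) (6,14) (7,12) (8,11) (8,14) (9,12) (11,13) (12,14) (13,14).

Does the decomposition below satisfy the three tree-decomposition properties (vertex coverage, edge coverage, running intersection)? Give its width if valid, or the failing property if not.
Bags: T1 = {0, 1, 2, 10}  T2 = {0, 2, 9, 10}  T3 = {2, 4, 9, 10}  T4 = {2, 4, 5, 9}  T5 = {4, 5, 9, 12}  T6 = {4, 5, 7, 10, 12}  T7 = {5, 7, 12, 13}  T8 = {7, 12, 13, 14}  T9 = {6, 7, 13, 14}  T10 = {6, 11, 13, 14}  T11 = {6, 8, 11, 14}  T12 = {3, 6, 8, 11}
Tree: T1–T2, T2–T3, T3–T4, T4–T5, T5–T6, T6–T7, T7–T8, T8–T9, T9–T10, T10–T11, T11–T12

A tree decomposition must satisfy three properties: every vertex lies in some bag; for every edge, both endpoints lie together in some bag; and for every vertex, the bags containing it form a connected subtree. Here bags containing vertex 10 are not connected in the tree, so the decomposition is invalid.

No — bags containing vertex 10 are not connected in the tree.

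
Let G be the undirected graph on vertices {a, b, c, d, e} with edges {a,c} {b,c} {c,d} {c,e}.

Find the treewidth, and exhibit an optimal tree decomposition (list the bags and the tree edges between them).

Treewidth 1.
One such decomposition:
Bags: B1 = {a, c}  B2 = {c, d}  B3 = {c, e}  B4 = {b, c}
Tree: B1–B2, B1–B3, B1–B4

The largest bag has 2 vertices, giving width 1; this decomposition certifies tw(G) ≤ 1. Since G has at least one edge (e.g. c–a), it is not an edgeless graph, so tw(G) ≥ 1. Therefore the treewidth is 1.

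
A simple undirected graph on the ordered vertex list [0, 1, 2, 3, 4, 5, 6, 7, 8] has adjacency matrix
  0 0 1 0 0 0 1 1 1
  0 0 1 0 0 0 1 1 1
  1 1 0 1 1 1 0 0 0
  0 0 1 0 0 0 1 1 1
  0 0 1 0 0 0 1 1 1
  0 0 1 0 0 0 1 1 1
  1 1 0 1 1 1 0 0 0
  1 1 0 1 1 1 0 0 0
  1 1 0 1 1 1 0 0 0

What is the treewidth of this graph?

4

A width-4 tree decomposition is:
Bags: B1 = {2, 3, 6, 7, 8}  B2 = {0, 2, 6, 7, 8}  B3 = {2, 5, 6, 7, 8}  B4 = {1, 2, 6, 7, 8}  B5 = {2, 4, 6, 7, 8}
Tree: B1–B2, B2–B3, B3–B4, B4–B5
Every bag has size at most 5, so the width is 5 − 1 = 4 and tw(G) ≤ 4. For the lower bound: the 5 vertex sets {3,6}, {0,2}, {5,7}, {8}, {1} are disjoint, each induces a connected subgraph, and every pair is joined by at least one edge of G. Contracting each set to a single vertex therefore yields K_{5} as a minor, and since treewidth is minor-monotone, tw(G) ≥ tw(K_{5}) = 4. The upper and lower bounds meet at 4, so that is the treewidth.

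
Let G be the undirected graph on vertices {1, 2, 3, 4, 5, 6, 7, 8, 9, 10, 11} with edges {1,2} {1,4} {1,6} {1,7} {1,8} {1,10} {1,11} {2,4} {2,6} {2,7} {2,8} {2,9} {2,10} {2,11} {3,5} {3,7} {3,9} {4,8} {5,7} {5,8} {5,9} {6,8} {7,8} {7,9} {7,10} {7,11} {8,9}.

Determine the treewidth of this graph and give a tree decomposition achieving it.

Every bag has size at most 4, so the width is 4 − 1 = 3 and tw(G) ≤ 3. For the lower bound, the 4 vertices {1, 2, 4, 8} are pairwise adjacent, and any tree decomposition puts a clique entirely inside one bag — forcing width ≥ 3. Hence tw(G) = 3 exactly.

Treewidth 3.
One such decomposition:
Bags: B1 = {1, 2, 4, 8}  B2 = {1, 2, 7, 8}  B3 = {2, 7, 8, 9}  B4 = {5, 7, 8, 9}  B5 = {3, 5, 7, 9}  B6 = {1, 2, 7, 11}  B7 = {1, 2, 7, 10}  B8 = {1, 2, 6, 8}
Tree: B1–B2, B2–B3, B3–B4, B4–B5, B2–B6, B2–B7, B2–B8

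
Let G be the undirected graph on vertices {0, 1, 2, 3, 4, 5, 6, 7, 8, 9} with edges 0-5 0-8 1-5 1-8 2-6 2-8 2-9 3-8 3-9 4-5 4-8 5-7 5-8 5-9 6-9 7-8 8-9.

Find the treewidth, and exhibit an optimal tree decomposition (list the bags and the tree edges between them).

The largest bag has 3 vertices, giving width 2; this decomposition certifies tw(G) ≤ 2. On the other hand G contains the 3-clique {2, 8, 9}. A clique must lie in a single bag of any decomposition, so no decomposition can have width below 2. Combining the bounds, tw(G) = 2.

Treewidth 2.
Bags: B1 = {1, 5, 8}  B2 = {5, 7, 8}  B3 = {5, 8, 9}  B4 = {2, 8, 9}  B5 = {0, 5, 8}  B6 = {3, 8, 9}  B7 = {4, 5, 8}  B8 = {2, 6, 9}
Tree: B1–B2, B2–B3, B3–B4, B2–B5, B4–B6, B1–B7, B4–B8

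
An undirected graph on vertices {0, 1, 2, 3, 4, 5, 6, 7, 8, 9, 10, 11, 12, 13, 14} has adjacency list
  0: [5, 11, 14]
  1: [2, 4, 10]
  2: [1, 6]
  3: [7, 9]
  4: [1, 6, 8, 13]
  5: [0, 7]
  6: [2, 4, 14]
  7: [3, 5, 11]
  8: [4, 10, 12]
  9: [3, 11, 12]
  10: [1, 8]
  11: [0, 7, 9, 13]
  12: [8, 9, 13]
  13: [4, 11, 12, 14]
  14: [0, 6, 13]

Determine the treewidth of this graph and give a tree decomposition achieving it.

Treewidth 3.
One such decomposition:
Bags: B1 = {1, 2, 6, 10}  B2 = {1, 4, 6, 10}  B3 = {4, 6, 8, 10}  B4 = {4, 6, 8, 14}  B5 = {4, 8, 13, 14}  B6 = {8, 12, 13, 14}  B7 = {0, 12, 13, 14}  B8 = {0, 11, 12, 13}  B9 = {0, 9, 11, 12}  B10 = {0, 5, 9, 11}  B11 = {5, 7, 9, 11}  B12 = {3, 5, 7, 9}
Tree: B1–B2, B2–B3, B3–B4, B4–B5, B5–B6, B6–B7, B7–B8, B8–B9, B9–B10, B10–B11, B11–B12

Each bag holds 4 vertices, so the decomposition has width 3, which upper-bounds the treewidth. For the lower bound: the 4 vertex sets {1,2,10}, {6}, {4}, {8,12,13,14} are disjoint, each induces a connected subgraph, and every pair is joined by at least one edge of G. Contracting each set to a single vertex therefore yields K_{4} as a minor, and since treewidth is minor-monotone, tw(G) ≥ tw(K_{4}) = 3. Therefore the treewidth is 3.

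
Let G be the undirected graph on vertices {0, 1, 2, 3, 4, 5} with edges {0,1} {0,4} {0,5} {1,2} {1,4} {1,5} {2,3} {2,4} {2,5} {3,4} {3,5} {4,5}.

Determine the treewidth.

A width-3 tree decomposition is:
Bags: B1 = {0, 1, 4, 5}  B2 = {1, 2, 4, 5}  B3 = {2, 3, 4, 5}
Tree: B1–B2, B2–B3
The largest bag has 4 vertices, giving width 3; this decomposition certifies tw(G) ≤ 3. Conversely, {0, 1, 4, 5} is a clique of size 4, and the vertices of any clique must share a bag in every tree decomposition; so some bag has ≥ 4 vertices and tw(G) ≥ 3. Hence tw(G) = 3 exactly.

3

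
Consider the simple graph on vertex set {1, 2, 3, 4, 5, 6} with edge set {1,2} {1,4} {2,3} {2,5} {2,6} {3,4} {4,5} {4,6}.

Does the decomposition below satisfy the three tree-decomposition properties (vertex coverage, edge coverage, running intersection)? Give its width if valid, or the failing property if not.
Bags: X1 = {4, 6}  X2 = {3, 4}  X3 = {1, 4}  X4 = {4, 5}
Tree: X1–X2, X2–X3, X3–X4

No — vertex 2 appears in no bag.

A tree decomposition must satisfy three properties: every vertex lies in some bag; for every edge, both endpoints lie together in some bag; and for every vertex, the bags containing it form a connected subtree. Here vertex 2 appears in no bag, so the decomposition is invalid.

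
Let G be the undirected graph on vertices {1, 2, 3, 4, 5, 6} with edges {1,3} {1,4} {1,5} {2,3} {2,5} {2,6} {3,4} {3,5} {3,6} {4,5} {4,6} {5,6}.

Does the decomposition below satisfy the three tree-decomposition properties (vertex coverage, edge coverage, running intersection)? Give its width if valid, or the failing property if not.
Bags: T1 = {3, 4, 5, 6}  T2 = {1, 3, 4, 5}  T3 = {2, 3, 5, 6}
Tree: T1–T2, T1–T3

Yes; width 3.

Every vertex of G appears in some bag (union = {1, 2, 3, 4, 5, 6}); every edge is covered by a bag; and for each vertex v the set of bags containing v is connected in the bag tree. The decomposition is therefore valid. The largest bag has 4 vertices, so the width is 3.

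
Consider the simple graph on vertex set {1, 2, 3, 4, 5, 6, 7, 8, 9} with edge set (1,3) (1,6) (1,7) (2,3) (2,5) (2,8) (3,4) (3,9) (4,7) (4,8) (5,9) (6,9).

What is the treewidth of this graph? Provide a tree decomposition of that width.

Treewidth 3.
Bags: B1 = {1, 4, 6, 7}  B2 = {1, 3, 4, 6}  B3 = {3, 4, 6, 9}  B4 = {3, 4, 8, 9}  B5 = {2, 3, 8, 9}  B6 = {2, 5, 8, 9}
Tree: B1–B2, B2–B3, B3–B4, B4–B5, B5–B6

The largest bag has 4 vertices, giving width 3; this decomposition certifies tw(G) ≤ 3. For the lower bound: the 4 vertex sets {1,6,7}, {4}, {3}, {2,5,8,9} are disjoint, each induces a connected subgraph, and every pair is joined by at least one edge of G. Contracting each set to a single vertex therefore yields K_{4} as a minor, and since treewidth is minor-monotone, tw(G) ≥ tw(K_{4}) = 3. Therefore the treewidth is 3.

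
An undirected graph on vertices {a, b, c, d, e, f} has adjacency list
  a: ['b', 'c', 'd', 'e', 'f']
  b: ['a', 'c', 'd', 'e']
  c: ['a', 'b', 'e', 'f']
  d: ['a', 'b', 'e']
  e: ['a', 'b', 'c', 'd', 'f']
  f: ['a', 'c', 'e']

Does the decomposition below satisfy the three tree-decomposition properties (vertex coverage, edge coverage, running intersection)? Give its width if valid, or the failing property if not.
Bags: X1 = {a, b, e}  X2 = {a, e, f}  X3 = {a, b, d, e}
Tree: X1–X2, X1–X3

No — vertex c appears in no bag.

A tree decomposition must satisfy three properties: every vertex lies in some bag; for every edge, both endpoints lie together in some bag; and for every vertex, the bags containing it form a connected subtree. Here vertex c appears in no bag, so the decomposition is invalid.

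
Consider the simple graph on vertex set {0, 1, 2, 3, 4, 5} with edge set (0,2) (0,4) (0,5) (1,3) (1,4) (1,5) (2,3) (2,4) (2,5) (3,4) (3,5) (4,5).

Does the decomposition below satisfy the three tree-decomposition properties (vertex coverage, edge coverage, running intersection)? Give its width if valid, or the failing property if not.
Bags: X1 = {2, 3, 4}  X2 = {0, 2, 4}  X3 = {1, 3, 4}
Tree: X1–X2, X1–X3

A tree decomposition must satisfy three properties: every vertex lies in some bag; for every edge, both endpoints lie together in some bag; and for every vertex, the bags containing it form a connected subtree. Here vertex 5 appears in no bag, so the decomposition is invalid.

No — vertex 5 appears in no bag.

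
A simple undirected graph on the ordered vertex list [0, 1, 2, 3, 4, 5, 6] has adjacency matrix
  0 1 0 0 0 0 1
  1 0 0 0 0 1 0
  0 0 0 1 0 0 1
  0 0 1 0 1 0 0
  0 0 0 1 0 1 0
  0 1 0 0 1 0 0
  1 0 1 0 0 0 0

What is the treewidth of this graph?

2

A width-2 tree decomposition is:
Bags: B1 = {1, 4, 5}  B2 = {1, 3, 4}  B3 = {1, 2, 3}  B4 = {1, 2, 6}  B5 = {0, 1, 6}
Tree: B1–B2, B2–B3, B3–B4, B4–B5
Every bag has size at most 3, so the width is 3 − 1 = 2 and tw(G) ≤ 2. For the lower bound, G contains the cycle 1–5–4–3–2–6–0–1, so G is not a forest; only forests have treewidth ≤ 1, hence tw(G) ≥ 2. Therefore the treewidth is 2.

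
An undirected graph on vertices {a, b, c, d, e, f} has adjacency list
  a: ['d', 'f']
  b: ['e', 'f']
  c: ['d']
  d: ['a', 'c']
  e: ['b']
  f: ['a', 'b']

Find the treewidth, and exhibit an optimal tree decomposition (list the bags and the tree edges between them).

Treewidth 1.
One such decomposition:
Bags: B1 = {c, d}  B2 = {a, d}  B3 = {a, f}  B4 = {b, f}  B5 = {b, e}
Tree: B1–B2, B2–B3, B3–B4, B4–B5

Each bag holds 2 vertices, so the decomposition has width 1, which upper-bounds the treewidth. Since G has at least one edge (e.g. c–d), it is not an edgeless graph, so tw(G) ≥ 1. Combining the bounds, tw(G) = 1.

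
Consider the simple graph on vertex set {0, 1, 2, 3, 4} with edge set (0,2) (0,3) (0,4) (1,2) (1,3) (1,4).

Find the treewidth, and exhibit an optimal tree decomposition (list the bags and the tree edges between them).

The largest bag has 3 vertices, giving width 2; this decomposition certifies tw(G) ≤ 2. For the lower bound, G contains the cycle 0–2–1–3–0, so G is not a forest; only forests have treewidth ≤ 1, hence tw(G) ≥ 2. Therefore the treewidth is 2.

Treewidth 2.
One such decomposition:
Bags: B1 = {0, 1, 2}  B2 = {0, 1, 3}  B3 = {0, 1, 4}
Tree: B1–B2, B2–B3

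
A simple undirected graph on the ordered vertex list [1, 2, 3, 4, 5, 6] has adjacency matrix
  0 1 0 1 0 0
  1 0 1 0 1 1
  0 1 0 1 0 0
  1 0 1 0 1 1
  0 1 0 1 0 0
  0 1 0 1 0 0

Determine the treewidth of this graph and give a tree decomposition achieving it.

The largest bag has 3 vertices, giving width 2; this decomposition certifies tw(G) ≤ 2. For the lower bound, G contains the cycle 6–2–1–4–6, so G is not a forest; only forests have treewidth ≤ 1, hence tw(G) ≥ 2. Combining the bounds, tw(G) = 2.

Treewidth 2.
One such decomposition:
Bags: B1 = {2, 4, 6}  B2 = {1, 2, 4}  B3 = {2, 4, 5}  B4 = {2, 3, 4}
Tree: B1–B2, B2–B3, B3–B4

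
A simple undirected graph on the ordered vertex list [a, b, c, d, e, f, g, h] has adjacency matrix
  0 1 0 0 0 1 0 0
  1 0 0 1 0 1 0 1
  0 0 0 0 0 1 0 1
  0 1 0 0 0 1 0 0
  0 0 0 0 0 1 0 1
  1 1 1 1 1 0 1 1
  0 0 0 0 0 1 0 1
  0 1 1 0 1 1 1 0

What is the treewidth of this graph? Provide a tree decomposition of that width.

Every bag has size at most 3, so the width is 3 − 1 = 2 and tw(G) ≤ 2. On the other hand G contains the 3-clique {b, d, f}. A clique must lie in a single bag of any decomposition, so no decomposition can have width below 2. Therefore the treewidth is 2.

Treewidth 2.
Bags: B1 = {a, b, f}  B2 = {b, f, h}  B3 = {f, g, h}  B4 = {b, d, f}  B5 = {c, f, h}  B6 = {e, f, h}
Tree: B1–B2, B2–B3, B2–B4, B2–B5, B5–B6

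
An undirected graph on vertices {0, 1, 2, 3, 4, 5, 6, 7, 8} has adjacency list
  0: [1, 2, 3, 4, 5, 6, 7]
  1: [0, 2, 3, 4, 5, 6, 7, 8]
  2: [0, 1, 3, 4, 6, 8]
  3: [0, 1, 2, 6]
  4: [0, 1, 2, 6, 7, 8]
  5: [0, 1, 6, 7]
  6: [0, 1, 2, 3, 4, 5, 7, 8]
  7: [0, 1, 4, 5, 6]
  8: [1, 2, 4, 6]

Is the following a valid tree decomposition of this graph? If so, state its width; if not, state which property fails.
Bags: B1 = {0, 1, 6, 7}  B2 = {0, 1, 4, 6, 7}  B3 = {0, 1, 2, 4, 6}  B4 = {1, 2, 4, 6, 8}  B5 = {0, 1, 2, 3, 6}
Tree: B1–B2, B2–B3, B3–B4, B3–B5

A tree decomposition must satisfy three properties: every vertex lies in some bag; for every edge, both endpoints lie together in some bag; and for every vertex, the bags containing it form a connected subtree. Here vertex 5 appears in no bag, so the decomposition is invalid.

No — vertex 5 appears in no bag.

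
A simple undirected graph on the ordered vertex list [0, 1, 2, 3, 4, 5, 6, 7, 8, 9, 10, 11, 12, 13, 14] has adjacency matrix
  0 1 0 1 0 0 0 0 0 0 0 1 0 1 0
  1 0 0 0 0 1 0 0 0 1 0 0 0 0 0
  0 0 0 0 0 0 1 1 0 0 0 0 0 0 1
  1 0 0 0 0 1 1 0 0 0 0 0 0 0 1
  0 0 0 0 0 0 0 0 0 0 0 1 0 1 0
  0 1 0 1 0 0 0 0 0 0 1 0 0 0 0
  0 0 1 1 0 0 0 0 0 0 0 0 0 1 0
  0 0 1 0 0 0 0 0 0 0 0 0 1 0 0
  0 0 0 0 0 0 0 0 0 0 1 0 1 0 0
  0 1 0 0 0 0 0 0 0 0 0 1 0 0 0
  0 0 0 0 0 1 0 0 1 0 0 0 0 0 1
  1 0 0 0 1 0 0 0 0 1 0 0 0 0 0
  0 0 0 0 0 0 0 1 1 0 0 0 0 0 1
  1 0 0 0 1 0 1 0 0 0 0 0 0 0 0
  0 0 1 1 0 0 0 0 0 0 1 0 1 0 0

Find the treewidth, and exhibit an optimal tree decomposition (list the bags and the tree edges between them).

Every bag has size at most 4, so the width is 4 − 1 = 3 and tw(G) ≤ 3. For the lower bound: the 4 vertex sets {7,8,12}, {10}, {14}, {2,3,5,6} are disjoint, each induces a connected subgraph, and every pair is joined by at least one edge of G. Contracting each set to a single vertex therefore yields K_{4} as a minor, and since treewidth is minor-monotone, tw(G) ≥ tw(K_{4}) = 3. Therefore the treewidth is 3.

Treewidth 3.
Bags: B1 = {7, 8, 10, 12}  B2 = {7, 10, 12, 14}  B3 = {2, 7, 10, 14}  B4 = {2, 5, 10, 14}  B5 = {2, 3, 5, 14}  B6 = {2, 3, 5, 6}  B7 = {1, 3, 5, 6}  B8 = {0, 1, 3, 6}  B9 = {0, 1, 6, 13}  B10 = {0, 1, 9, 13}  B11 = {0, 9, 11, 13}  B12 = {4, 9, 11, 13}
Tree: B1–B2, B2–B3, B3–B4, B4–B5, B5–B6, B6–B7, B7–B8, B8–B9, B9–B10, B10–B11, B11–B12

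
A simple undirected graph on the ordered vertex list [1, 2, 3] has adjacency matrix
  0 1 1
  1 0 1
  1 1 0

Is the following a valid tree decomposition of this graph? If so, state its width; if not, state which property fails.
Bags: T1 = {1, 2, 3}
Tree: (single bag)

Yes; width 2.

Every vertex of G appears in some bag (union = {1, 2, 3}); every edge is covered by a bag; and for each vertex v the set of bags containing v is connected in the bag tree. The decomposition is therefore valid. The largest bag has 3 vertices, so the width is 2.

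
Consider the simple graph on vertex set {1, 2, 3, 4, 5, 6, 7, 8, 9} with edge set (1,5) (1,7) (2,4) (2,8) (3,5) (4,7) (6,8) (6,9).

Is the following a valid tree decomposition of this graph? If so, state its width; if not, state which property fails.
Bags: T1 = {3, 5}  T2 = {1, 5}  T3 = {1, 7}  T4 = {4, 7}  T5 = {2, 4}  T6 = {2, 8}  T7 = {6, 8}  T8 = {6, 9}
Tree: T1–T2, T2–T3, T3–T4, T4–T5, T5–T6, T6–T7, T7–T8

Yes; width 1.

Vertex coverage: the bags together contain {1, 2, 3, 4, 5, 6, 7, 8, 9}, the full vertex set. Edge coverage: each edge of G has both endpoints in at least one bag. Running intersection: for every vertex, the bags containing it form a connected subtree. All three properties hold, so this is a valid tree decomposition of width max|bag| − 1 = 1, and hence tw(G) ≤ 1.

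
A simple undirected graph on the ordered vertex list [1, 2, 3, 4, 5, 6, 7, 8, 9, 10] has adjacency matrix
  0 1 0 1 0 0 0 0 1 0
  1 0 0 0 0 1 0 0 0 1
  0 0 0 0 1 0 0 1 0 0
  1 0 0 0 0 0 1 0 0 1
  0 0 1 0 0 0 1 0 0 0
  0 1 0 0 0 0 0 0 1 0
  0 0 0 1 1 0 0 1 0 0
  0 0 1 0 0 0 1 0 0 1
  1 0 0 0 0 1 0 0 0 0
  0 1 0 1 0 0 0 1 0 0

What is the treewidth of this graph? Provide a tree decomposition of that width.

Treewidth 2.
One optimal decomposition is:
Bags: B1 = {1, 6, 9}  B2 = {1, 2, 6}  B3 = {1, 2, 4}  B4 = {2, 4, 10}  B5 = {4, 7, 10}  B6 = {7, 8, 10}  B7 = {5, 7, 8}  B8 = {3, 5, 8}
Tree: B1–B2, B2–B3, B3–B4, B4–B5, B5–B6, B6–B7, B7–B8

Each bag holds 3 vertices, so the decomposition has width 2, which upper-bounds the treewidth. Since 9–6–2–1–9 is a cycle in G, G is not acyclic. Forests are exactly the graphs of treewidth ≤ 1, so tw(G) ≥ 2. Hence tw(G) = 2 exactly.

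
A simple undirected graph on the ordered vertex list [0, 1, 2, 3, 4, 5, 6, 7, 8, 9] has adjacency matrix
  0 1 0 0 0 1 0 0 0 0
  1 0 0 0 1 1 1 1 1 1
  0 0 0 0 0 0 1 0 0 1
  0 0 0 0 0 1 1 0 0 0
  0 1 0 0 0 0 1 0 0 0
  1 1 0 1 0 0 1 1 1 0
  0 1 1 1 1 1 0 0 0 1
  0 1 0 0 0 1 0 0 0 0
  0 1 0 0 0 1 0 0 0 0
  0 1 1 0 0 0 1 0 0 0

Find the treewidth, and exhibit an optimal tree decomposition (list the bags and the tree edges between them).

Treewidth 2.
Bags: B1 = {1, 6, 9}  B2 = {1, 5, 6}  B3 = {1, 4, 6}  B4 = {1, 5, 8}  B5 = {3, 5, 6}  B6 = {2, 6, 9}  B7 = {0, 1, 5}  B8 = {1, 5, 7}
Tree: B1–B2, B1–B3, B2–B4, B2–B5, B1–B6, B2–B7, B2–B8

The largest bag has 3 vertices, giving width 2; this decomposition certifies tw(G) ≤ 2. Conversely, {1, 6, 9} is a clique of size 3, and the vertices of any clique must share a bag in every tree decomposition; so some bag has ≥ 3 vertices and tw(G) ≥ 2. Therefore the treewidth is 2.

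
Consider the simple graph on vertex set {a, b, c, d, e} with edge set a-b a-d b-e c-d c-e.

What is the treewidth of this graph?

2

A width-2 tree decomposition is:
Bags: B1 = {c, d, e}  B2 = {a, d, e}  B3 = {a, b, e}
Tree: B1–B2, B2–B3
Each bag holds 3 vertices, so the decomposition has width 2, which upper-bounds the treewidth. The edges e–c–d–a–b–e form a cycle, so G is not a tree and its treewidth is at least 2. Hence tw(G) = 2 exactly.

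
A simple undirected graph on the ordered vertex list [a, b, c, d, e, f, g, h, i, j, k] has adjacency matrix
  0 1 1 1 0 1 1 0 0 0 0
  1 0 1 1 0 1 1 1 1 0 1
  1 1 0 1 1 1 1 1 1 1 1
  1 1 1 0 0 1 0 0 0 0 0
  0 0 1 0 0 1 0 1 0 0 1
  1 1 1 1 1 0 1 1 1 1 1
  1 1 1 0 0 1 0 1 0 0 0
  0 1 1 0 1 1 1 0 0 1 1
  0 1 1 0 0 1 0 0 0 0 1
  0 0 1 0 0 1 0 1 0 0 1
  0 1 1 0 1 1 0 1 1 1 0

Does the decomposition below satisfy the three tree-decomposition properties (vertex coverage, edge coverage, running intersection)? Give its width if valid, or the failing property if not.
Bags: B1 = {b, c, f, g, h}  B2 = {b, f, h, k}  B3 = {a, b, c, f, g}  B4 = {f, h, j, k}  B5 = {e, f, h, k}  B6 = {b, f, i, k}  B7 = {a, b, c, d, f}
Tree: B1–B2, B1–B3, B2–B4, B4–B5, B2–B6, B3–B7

No — edge (c,k) lies in no bag.

A tree decomposition must satisfy three properties: every vertex lies in some bag; for every edge, both endpoints lie together in some bag; and for every vertex, the bags containing it form a connected subtree. Here edge (c,k) lies in no bag, so the decomposition is invalid.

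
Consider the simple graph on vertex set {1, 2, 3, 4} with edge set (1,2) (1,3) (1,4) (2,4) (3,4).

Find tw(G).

2

A width-2 tree decomposition is:
Bags: B1 = {1, 3, 4}  B2 = {1, 2, 4}
Tree: B1–B2
Each bag holds 3 vertices, so the decomposition has width 2, which upper-bounds the treewidth. On the other hand G contains the 3-clique {1, 2, 4}. A clique must lie in a single bag of any decomposition, so no decomposition can have width below 2. Therefore the treewidth is 2.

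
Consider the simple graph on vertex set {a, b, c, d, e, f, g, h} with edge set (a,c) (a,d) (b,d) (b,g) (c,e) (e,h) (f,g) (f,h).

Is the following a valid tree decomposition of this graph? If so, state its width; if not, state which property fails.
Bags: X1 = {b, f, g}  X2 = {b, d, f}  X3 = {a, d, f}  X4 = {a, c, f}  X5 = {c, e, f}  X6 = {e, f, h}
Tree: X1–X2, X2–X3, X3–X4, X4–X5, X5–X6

Vertex coverage: the bags together contain {a, b, c, d, e, f, g, h}, the full vertex set. Edge coverage: each edge of G has both endpoints in at least one bag. Running intersection: for every vertex, the bags containing it form a connected subtree. All three properties hold, so this is a valid tree decomposition of width max|bag| − 1 = 2, and hence tw(G) ≤ 2.

Yes; width 2.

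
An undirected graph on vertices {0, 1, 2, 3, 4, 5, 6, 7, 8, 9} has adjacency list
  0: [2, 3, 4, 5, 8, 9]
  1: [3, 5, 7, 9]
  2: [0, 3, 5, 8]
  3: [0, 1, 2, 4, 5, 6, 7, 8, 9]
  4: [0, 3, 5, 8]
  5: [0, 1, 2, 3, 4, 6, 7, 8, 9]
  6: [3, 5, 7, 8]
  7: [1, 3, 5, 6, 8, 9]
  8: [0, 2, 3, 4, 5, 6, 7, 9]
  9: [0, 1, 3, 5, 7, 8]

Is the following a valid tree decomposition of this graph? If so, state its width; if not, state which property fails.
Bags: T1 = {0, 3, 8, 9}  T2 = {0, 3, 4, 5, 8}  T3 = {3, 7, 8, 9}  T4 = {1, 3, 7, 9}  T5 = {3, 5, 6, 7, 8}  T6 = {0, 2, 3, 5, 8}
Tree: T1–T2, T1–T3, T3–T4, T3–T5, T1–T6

A tree decomposition must satisfy three properties: every vertex lies in some bag; for every edge, both endpoints lie together in some bag; and for every vertex, the bags containing it form a connected subtree. Here edge (5,9) lies in no bag, so the decomposition is invalid.

No — edge (5,9) lies in no bag.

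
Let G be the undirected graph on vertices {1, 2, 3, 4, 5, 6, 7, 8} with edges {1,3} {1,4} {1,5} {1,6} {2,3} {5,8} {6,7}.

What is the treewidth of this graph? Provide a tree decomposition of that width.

Each bag holds 2 vertices, so the decomposition has width 1, which upper-bounds the treewidth. Any graph with an edge has treewidth ≥ 1, and G has the edge 1–6. The upper and lower bounds meet at 1, so that is the treewidth.

Treewidth 1.
Bags: B1 = {1, 6}  B2 = {1, 4}  B3 = {1, 3}  B4 = {1, 5}  B5 = {2, 3}  B6 = {6, 7}  B7 = {5, 8}
Tree: B1–B2, B2–B3, B2–B4, B3–B5, B1–B6, B4–B7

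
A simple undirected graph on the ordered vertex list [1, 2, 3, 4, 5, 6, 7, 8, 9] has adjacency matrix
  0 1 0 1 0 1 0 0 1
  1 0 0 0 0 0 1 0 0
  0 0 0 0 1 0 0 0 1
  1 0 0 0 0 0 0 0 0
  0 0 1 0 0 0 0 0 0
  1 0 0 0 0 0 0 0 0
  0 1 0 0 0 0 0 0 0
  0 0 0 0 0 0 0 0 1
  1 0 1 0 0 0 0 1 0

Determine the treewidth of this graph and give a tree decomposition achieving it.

Every bag has size at most 2, so the width is 2 − 1 = 1 and tw(G) ≤ 1. G has an edge, so its treewidth is at least 1. Therefore the treewidth is 1.

Treewidth 1.
One such decomposition:
Bags: B1 = {1, 9}  B2 = {3, 9}  B3 = {3, 5}  B4 = {8, 9}  B5 = {1, 4}  B6 = {1, 2}  B7 = {2, 7}  B8 = {1, 6}
Tree: B1–B2, B2–B3, B2–B4, B1–B5, B1–B6, B6–B7, B5–B8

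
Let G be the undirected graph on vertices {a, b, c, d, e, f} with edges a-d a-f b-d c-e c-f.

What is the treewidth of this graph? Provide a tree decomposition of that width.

Treewidth 1.
One optimal decomposition is:
Bags: B1 = {b, d}  B2 = {a, d}  B3 = {a, f}  B4 = {c, f}  B5 = {c, e}
Tree: B1–B2, B2–B3, B3–B4, B4–B5

Each bag holds 2 vertices, so the decomposition has width 1, which upper-bounds the treewidth. Since G has at least one edge (e.g. b–d), it is not an edgeless graph, so tw(G) ≥ 1. The upper and lower bounds meet at 1, so that is the treewidth.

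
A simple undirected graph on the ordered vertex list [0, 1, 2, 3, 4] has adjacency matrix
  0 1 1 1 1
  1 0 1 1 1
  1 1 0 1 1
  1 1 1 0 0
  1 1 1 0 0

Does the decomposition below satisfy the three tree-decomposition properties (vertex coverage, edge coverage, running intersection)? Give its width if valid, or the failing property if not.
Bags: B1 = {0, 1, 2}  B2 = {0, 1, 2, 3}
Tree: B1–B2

A tree decomposition must satisfy three properties: every vertex lies in some bag; for every edge, both endpoints lie together in some bag; and for every vertex, the bags containing it form a connected subtree. Here vertex 4 appears in no bag, so the decomposition is invalid.

No — vertex 4 appears in no bag.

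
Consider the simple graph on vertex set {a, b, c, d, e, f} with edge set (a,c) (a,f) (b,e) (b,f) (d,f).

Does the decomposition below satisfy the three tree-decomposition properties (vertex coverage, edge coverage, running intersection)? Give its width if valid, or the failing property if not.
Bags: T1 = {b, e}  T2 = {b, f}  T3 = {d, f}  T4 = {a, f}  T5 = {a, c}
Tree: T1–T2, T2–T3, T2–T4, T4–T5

Yes; width 1.

Checking the three conditions: (i) the bags cover all of {a, b, c, d, e, f}; (ii) for each edge, some bag contains both endpoints; (iii) the bags containing any fixed vertex form a subtree. All hold, so the decomposition is valid with width 2 − 1 = 1.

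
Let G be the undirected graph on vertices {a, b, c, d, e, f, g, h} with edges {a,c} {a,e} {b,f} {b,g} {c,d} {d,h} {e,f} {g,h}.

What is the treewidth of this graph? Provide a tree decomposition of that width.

Treewidth 2.
One such decomposition:
Bags: B1 = {a, e, f}  B2 = {a, c, f}  B3 = {c, d, f}  B4 = {d, f, h}  B5 = {f, g, h}  B6 = {b, f, g}
Tree: B1–B2, B2–B3, B3–B4, B4–B5, B5–B6

Each bag holds 3 vertices, so the decomposition has width 2, which upper-bounds the treewidth. The edges f–e–a–c–d–h–g–b–f form a cycle, so G is not a tree and its treewidth is at least 2. Therefore the treewidth is 2.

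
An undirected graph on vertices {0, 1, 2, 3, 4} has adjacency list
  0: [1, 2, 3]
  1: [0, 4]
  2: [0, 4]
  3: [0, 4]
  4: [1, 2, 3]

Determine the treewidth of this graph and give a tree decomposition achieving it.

The largest bag has 3 vertices, giving width 2; this decomposition certifies tw(G) ≤ 2. For the lower bound, G contains the cycle 0–2–4–1–0, so G is not a forest; only forests have treewidth ≤ 1, hence tw(G) ≥ 2. Therefore the treewidth is 2.

Treewidth 2.
One such decomposition:
Bags: B1 = {0, 2, 4}  B2 = {0, 1, 4}  B3 = {0, 3, 4}
Tree: B1–B2, B2–B3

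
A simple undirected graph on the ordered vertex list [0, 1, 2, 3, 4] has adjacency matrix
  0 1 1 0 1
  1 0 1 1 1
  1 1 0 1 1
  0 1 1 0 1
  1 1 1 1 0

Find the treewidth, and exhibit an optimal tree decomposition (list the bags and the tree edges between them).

The largest bag has 4 vertices, giving width 3; this decomposition certifies tw(G) ≤ 3. For the lower bound, the 4 vertices {0, 1, 2, 4} are pairwise adjacent, and any tree decomposition puts a clique entirely inside one bag — forcing width ≥ 3. Therefore the treewidth is 3.

Treewidth 3.
One optimal decomposition is:
Bags: B1 = {1, 2, 3, 4}  B2 = {0, 1, 2, 4}
Tree: B1–B2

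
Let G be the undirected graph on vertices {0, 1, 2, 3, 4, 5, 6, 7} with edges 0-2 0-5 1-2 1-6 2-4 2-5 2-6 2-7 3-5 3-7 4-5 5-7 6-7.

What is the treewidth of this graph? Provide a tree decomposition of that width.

Treewidth 2.
Bags: B1 = {1, 2, 6}  B2 = {2, 6, 7}  B3 = {2, 5, 7}  B4 = {3, 5, 7}  B5 = {2, 4, 5}  B6 = {0, 2, 5}
Tree: B1–B2, B2–B3, B3–B4, B3–B5, B5–B6

Each bag holds 3 vertices, so the decomposition has width 2, which upper-bounds the treewidth. For the lower bound, the 3 vertices {1, 2, 6} are pairwise adjacent, and any tree decomposition puts a clique entirely inside one bag — forcing width ≥ 2. Combining the bounds, tw(G) = 2.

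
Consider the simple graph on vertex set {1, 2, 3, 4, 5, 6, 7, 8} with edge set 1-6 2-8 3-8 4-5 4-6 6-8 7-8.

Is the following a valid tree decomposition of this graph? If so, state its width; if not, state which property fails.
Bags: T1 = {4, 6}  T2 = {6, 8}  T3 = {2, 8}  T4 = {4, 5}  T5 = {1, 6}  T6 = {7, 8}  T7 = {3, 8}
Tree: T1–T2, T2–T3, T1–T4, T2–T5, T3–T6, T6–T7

Every vertex of G appears in some bag (union = {1, 2, 3, 4, 5, 6, 7, 8}); every edge is covered by a bag; and for each vertex v the set of bags containing v is connected in the bag tree. The decomposition is therefore valid. The largest bag has 2 vertices, so the width is 1.

Yes; width 1.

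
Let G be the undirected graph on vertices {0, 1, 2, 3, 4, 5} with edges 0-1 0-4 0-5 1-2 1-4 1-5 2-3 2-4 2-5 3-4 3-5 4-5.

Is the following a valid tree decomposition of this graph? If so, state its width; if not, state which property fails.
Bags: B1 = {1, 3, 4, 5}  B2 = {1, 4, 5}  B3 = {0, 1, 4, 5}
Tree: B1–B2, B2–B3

No — vertex 2 appears in no bag.

A tree decomposition must satisfy three properties: every vertex lies in some bag; for every edge, both endpoints lie together in some bag; and for every vertex, the bags containing it form a connected subtree. Here vertex 2 appears in no bag, so the decomposition is invalid.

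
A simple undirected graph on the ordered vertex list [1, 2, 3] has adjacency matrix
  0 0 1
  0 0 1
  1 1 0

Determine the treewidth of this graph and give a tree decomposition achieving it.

The largest bag has 2 vertices, giving width 1; this decomposition certifies tw(G) ≤ 1. Any graph with an edge has treewidth ≥ 1, and G has the edge 3–1. Therefore the treewidth is 1.

Treewidth 1.
One such decomposition:
Bags: B1 = {1, 3}  B2 = {2, 3}
Tree: B1–B2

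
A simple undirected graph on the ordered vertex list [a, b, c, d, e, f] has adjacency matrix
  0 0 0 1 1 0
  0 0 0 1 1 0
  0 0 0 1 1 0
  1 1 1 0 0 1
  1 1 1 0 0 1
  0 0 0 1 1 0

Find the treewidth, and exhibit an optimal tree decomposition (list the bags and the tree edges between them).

Each bag holds 3 vertices, so the decomposition has width 2, which upper-bounds the treewidth. Since e–b–d–c–e is a cycle in G, G is not acyclic. Forests are exactly the graphs of treewidth ≤ 1, so tw(G) ≥ 2. Combining the bounds, tw(G) = 2.

Treewidth 2.
One such decomposition:
Bags: B1 = {b, d, e}  B2 = {c, d, e}  B3 = {a, d, e}  B4 = {d, e, f}
Tree: B1–B2, B2–B3, B3–B4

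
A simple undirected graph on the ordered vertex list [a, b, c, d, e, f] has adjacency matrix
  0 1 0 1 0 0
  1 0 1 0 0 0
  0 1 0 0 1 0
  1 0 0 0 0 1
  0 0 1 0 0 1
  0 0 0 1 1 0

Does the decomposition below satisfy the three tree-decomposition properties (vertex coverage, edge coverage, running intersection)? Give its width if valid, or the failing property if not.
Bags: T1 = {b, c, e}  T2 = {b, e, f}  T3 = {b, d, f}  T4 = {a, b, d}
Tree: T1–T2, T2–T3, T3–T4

Yes; width 2.

Every vertex of G appears in some bag (union = {a, b, c, d, e, f}); every edge is covered by a bag; and for each vertex v the set of bags containing v is connected in the bag tree. The decomposition is therefore valid. The largest bag has 3 vertices, so the width is 2.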